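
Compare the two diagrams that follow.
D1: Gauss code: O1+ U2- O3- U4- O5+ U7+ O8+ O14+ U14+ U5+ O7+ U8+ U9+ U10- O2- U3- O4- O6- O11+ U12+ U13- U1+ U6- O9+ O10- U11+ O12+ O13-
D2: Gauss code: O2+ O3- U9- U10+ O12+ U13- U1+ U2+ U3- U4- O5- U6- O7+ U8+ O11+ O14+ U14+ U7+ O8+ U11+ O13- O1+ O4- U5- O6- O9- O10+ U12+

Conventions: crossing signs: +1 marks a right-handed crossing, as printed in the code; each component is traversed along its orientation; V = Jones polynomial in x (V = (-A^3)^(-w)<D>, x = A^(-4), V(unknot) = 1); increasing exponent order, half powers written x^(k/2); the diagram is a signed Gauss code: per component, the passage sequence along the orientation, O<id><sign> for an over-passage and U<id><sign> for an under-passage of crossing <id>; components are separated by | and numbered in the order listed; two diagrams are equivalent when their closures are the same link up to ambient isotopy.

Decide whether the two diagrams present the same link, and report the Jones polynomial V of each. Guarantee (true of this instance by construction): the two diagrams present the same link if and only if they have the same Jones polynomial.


same link: yes
V(D1) = -x^-3 + x^-2 - x^-1 + 3 - x + x^2 - x^3  [14 crossings, <D> = -A^-6 + A^-2 - A^2 + 3A^6 - A^10 + A^14 - A^18, w = +2]
V(D2) = -x^-3 + x^-2 - x^-1 + 3 - x + x^2 - x^3  (w +2, c 14, <D> = -A^-6 + A^-2 - A^2 + 3A^6 - A^10 + A^14 - A^18)
note: one V(x) for all 2 diagrams — one class (guaranteed)


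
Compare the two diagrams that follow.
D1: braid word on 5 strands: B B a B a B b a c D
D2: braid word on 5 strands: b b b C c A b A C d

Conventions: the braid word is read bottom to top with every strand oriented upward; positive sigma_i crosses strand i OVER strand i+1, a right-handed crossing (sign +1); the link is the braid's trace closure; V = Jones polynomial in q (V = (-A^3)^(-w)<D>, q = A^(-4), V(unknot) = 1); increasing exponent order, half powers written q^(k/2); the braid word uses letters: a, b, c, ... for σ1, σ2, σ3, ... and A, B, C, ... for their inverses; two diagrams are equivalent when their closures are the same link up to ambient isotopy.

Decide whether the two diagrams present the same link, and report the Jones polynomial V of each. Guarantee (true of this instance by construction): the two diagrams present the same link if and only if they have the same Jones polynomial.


equivalent: no
V(D1) = -q^-3 + 2q^-2 - 2q^-1 + 3 - 2q + 2q^2 - q^3  (w 0, c 10, <D> = -A^-12 + 2A^-8 - 2A^-4 + 3 - 2A^4 + 2A^8 - A^12)
D2 (bracket A^-14 - 2A^-10 + 2A^-6 - 2A^-2 + 2A^2 - A^6 + A^10; 10 crossings at w = +2): V = q^-1 - 1 + 2q - 2q^2 + 2q^3 - 2q^4 + q^5
why: 2 values of V(q) split the 2 diagrams


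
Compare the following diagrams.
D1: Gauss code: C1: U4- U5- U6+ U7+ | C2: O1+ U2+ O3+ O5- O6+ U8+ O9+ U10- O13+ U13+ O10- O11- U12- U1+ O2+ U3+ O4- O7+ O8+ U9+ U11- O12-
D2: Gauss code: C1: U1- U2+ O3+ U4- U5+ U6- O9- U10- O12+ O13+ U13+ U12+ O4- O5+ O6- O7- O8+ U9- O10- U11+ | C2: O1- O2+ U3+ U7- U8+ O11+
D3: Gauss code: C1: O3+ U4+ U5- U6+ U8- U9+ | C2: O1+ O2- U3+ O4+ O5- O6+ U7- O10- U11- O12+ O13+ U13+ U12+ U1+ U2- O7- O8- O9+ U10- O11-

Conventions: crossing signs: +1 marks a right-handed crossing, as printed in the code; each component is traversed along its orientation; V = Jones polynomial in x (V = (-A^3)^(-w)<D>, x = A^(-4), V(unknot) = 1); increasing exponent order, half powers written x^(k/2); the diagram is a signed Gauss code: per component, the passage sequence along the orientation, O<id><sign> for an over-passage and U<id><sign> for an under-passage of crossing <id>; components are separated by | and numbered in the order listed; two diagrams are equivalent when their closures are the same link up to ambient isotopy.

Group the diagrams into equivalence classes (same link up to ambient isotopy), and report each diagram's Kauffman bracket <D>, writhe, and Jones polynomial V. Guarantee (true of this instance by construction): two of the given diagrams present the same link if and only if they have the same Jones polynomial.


grouping into links: {D1} | {D2, D3}
V(D1) = -x^(1/2) - x^(3/2) - x^(5/2) + x^(9/2)  (w +3, c 13, <D> = -A^-9 + A^-1 + A^3 + A^7)
V(D2) = x^(-7/2) - x^(-5/2) + x^(-3/2) - 2x^(-1/2) - x^(3/2)  (w +1, c 13, <D> = A^-3 + 2A^5 - A^9 + A^13 - A^17)
D3 (bracket A^-3 + 2A^5 - A^9 + A^13 - A^17; 13 crossings at w = +1): V = x^(-7/2) - x^(-5/2) + x^(-3/2) - 2x^(-1/2) - x^(3/2)
why: V(x) takes 2 values over 3 diagrams, fixing the grouping


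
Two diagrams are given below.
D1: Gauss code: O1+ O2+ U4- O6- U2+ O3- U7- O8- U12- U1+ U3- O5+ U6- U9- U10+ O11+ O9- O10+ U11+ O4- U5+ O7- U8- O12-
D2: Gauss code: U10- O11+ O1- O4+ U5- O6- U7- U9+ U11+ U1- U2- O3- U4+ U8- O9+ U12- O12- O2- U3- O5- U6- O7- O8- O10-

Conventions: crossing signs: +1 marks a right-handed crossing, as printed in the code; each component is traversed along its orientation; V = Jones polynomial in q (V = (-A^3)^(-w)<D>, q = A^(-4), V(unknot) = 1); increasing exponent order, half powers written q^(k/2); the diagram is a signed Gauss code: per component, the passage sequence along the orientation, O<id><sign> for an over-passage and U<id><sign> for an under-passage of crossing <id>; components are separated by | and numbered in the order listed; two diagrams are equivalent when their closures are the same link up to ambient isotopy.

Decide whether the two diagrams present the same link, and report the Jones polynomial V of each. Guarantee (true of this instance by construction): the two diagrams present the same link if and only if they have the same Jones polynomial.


equivalent: no
D1 (bracket A^-10 - 2A^-6 + 3A^-2 - 3A^2 + 4A^6 - 3A^10 + 2A^14 - A^18; 12 crossings at w = -2): V = -q^-6 + 2q^-5 - 3q^-4 + 4q^-3 - 3q^-2 + 3q^-1 - 2 + q
V(D2) = -q^-4 + q^-3 + q^-1  (w -6, c 12, <D> = A^-14 + A^-6 - A^-2)
key observation: 2 values of V(q) split the 2 diagrams


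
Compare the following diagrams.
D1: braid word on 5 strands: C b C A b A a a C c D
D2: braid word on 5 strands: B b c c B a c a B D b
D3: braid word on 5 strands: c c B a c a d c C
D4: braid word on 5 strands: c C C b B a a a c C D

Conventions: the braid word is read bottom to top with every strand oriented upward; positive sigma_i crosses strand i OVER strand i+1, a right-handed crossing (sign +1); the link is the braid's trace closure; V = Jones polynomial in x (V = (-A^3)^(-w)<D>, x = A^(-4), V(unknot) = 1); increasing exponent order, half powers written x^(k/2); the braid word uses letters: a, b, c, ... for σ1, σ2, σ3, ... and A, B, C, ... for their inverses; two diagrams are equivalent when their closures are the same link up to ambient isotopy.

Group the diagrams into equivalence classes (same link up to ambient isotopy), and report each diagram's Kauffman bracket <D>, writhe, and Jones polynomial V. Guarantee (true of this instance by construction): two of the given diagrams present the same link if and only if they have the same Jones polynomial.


classes: {D1} | {D2, D3} | {D4}
V(D1) = -x^(-5/2) - x^(-1/2)  [11 crossings, <D> = A^-1 + A^7, w = -1]
V(D2) = -x^(3/2) - 2x^(7/2) + x^(9/2) - x^(11/2) + x^(13/2)  [11 crossings, <D> = -A^-17 + A^-13 - A^-9 + 2A^-5 + A^3, w = +3]
V(D3) = -x^(3/2) - 2x^(7/2) + x^(9/2) - x^(11/2) + x^(13/2)  [9 crossings, <D> = -A^-11 + A^-7 - A^-3 + 2A + A^9, w = +5]
V(D4) = -x^(1/2) - x^(3/2) - x^(5/2) + x^(9/2)  [11 crossings, <D> = -A^-15 + A^-7 + A^-3 + A, w = +1]
note: V(x) takes 3 values over 4 diagrams, fixing the grouping


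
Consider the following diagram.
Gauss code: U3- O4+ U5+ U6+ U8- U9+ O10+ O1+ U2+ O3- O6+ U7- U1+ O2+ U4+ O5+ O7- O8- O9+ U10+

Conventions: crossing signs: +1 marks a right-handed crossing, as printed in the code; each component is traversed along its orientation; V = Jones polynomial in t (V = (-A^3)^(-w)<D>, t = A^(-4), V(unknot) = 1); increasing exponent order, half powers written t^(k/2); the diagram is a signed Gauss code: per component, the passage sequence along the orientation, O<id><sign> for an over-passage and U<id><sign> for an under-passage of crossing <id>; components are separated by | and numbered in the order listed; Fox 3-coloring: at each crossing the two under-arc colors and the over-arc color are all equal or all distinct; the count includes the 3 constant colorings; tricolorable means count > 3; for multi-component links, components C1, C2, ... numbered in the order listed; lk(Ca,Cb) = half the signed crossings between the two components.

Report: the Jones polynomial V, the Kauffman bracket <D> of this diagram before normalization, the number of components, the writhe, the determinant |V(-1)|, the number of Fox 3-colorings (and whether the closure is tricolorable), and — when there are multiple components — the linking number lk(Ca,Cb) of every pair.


Jones polynomial: V(t) = 2t - 2t^2 + 3t^3 - 3t^4 + 2t^5 - 2t^6 + t^7
<D> = A^-16 - 2A^-12 + 2A^-8 - 3A^-4 + 3 - 2A^4 + 2A^8; writhe +4
components 1, writhe +4 (10 crossings)
3-colorings: 9 of 3^10, det 15 — tricolorable
note: |V(-1)| = 15: so tricolorable, since 3 divides 15


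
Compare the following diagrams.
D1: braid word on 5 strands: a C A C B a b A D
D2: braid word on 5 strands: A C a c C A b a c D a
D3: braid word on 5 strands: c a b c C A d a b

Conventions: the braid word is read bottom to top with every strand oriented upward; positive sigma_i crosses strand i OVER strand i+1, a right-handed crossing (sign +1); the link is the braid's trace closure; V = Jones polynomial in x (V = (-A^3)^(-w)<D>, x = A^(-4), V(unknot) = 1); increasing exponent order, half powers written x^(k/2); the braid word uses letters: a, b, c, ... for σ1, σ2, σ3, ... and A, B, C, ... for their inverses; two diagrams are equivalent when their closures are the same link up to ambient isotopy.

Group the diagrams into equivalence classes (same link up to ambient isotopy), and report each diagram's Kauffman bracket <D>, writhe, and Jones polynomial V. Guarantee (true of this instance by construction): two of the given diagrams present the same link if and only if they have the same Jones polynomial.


grouping into links: {D1} | {D2} | {D3}
V(D1) = -x^(-5/2) - x^(-1/2)  (w -3, c 9, <D> = A^-7 + A)
V(D2) = -x^(-1/2) - x^(1/2)  (w +1, c 11, <D> = A + A^5)
V(D3) = -x^(1/2) - x^(5/2)  [9 crossings, <D> = A^5 + A^13, w = +5]
why: comparing 3 Jones polynomials yields 3 groups


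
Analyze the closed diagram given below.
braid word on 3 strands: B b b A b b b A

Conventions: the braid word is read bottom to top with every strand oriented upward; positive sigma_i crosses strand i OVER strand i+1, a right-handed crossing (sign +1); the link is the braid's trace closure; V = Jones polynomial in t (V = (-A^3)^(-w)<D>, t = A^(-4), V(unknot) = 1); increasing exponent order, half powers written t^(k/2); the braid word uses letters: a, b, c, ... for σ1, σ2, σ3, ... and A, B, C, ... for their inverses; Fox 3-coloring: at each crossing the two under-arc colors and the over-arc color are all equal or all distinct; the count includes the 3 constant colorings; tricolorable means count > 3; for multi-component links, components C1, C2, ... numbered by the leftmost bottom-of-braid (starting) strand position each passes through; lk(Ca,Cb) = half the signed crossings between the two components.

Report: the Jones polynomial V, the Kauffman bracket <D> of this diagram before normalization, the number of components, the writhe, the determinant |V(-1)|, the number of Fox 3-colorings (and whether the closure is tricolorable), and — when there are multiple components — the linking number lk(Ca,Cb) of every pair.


Jones polynomial: V(t) = t^-1 - 1 + 2t - 2t^2 + 2t^3 - 2t^4 + t^5
<D> = A^-14 - 2A^-10 + 2A^-6 - 2A^-2 + 2A^2 - A^6 + A^10; writhe +2
components 1, writhe +2 (8 crossings)
3-colorings: 3 of 3^8, det 11 — not tricolorable
note: the span of V is 6, forcing >= 6 crossings in any diagram


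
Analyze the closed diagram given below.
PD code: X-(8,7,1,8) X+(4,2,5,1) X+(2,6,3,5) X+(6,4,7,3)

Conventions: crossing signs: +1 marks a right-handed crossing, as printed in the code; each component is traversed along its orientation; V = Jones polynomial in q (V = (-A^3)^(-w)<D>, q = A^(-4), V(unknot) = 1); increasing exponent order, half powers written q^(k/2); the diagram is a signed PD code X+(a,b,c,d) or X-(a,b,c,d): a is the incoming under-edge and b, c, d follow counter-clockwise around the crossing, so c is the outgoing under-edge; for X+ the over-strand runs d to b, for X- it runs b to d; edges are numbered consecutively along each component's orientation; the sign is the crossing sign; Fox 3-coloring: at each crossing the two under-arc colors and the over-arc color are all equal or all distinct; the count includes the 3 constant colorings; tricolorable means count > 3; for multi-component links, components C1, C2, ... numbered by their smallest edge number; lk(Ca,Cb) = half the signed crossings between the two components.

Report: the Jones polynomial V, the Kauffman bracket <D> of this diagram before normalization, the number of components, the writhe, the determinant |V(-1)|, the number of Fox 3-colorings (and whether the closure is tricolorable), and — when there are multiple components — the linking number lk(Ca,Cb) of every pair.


V(q) = q + q^3 - q^4
bracket: -A^-10 + A^-6 + A^2, w = +2
1 component, writhe +2, over 4 crossings
det 3, colorings 9 of 3^4 — tricolorable
observation: w = +2 (over 4 crossings) is diagram-only; (-A^3)^(-2) removes it from V


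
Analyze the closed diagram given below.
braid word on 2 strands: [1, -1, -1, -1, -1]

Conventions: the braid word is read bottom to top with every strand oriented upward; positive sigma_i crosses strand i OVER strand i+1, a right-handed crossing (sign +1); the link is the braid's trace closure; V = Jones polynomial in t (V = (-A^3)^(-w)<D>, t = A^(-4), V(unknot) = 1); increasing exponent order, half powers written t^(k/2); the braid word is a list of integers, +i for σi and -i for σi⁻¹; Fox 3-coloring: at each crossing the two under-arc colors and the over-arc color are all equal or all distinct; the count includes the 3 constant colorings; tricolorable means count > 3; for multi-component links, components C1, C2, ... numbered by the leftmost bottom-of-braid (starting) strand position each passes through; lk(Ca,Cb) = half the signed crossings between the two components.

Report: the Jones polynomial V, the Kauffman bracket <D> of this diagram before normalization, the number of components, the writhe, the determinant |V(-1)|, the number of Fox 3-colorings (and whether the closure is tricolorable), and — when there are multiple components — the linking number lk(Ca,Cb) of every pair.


V = -t^-4 + t^-3 + t^-1
<D> = -A^-5 - A^3 + A^7 (w = -3)
1 component over 5 crossings, w = -3
9 Fox colorings among 3^5, |V(-1)| = 3: tricolorable
why: a (2,3) torus form — a single generator 3 times


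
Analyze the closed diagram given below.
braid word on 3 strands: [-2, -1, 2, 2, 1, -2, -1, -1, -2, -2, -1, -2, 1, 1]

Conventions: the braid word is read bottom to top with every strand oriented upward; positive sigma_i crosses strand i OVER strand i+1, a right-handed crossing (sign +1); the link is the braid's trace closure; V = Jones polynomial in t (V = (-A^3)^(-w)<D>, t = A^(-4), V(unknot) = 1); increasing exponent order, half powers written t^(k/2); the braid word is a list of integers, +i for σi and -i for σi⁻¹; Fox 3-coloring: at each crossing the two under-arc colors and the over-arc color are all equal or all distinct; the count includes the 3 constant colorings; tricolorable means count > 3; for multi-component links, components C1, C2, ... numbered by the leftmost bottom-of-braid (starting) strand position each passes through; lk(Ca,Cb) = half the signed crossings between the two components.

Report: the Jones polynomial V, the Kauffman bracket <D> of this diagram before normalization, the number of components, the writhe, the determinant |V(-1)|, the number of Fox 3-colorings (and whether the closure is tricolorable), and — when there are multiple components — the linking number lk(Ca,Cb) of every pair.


Jones polynomial: V(t) = t^-7 - 2t^-6 + 2t^-5 - 3t^-4 + 3t^-3 - 2t^-2 + 2t^-1
<D> = 2A^-8 - 2A^-4 + 3 - 3A^4 + 2A^8 - 2A^12 + A^16; writhe -4
components 1, writhe -4 (14 crossings)
3-colorings: 9 of 3^14, det 15 — tricolorable
note: det 15 = |V(-1)|; divisible by 3, so tricolorable


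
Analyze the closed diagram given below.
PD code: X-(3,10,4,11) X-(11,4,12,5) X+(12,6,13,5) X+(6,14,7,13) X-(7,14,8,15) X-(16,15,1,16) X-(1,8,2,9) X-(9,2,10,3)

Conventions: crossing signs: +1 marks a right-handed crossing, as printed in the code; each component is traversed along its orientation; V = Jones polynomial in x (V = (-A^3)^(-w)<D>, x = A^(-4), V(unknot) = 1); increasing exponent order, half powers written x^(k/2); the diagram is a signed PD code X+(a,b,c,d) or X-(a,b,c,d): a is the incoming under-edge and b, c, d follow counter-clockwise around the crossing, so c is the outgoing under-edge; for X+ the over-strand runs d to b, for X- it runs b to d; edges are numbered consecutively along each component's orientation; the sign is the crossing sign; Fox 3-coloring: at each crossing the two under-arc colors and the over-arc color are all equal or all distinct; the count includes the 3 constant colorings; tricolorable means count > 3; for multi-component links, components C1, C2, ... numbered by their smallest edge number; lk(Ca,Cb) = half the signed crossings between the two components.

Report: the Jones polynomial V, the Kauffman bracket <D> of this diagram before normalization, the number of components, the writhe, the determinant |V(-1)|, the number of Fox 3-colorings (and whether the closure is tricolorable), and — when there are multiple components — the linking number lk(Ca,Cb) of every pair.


V = -x^-4 + x^-3 + x^-1
<D> = A^-8 + 1 - A^4 (w = -4)
1 component over 8 crossings, w = -4
9 Fox colorings among 3^8, |V(-1)| = 3: tricolorable
why: w = -4 shifts under R1 moves; the (-A^3)^(4) factor cancels that in V


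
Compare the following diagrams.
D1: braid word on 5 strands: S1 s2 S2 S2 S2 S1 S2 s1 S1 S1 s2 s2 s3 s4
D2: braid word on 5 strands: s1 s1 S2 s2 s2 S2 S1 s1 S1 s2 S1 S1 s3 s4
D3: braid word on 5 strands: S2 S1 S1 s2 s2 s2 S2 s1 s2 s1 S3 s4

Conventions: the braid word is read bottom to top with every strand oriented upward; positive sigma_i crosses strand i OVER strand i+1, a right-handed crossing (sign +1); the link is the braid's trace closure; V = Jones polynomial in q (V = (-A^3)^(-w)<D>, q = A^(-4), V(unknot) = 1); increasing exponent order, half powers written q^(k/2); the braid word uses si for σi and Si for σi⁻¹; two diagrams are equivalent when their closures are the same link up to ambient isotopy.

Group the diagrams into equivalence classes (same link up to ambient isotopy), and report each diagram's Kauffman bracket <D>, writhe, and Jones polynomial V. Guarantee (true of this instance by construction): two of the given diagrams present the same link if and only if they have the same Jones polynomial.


grouping into links: {D1} | {D2} | {D3}
V(D1) = -q^-6 + q^-5 - q^-4 + 2q^-3 - q^-2 + q^-1  (w -2, c 14, <D> = A^-2 - A^2 + 2A^6 - A^10 + A^14 - A^18)
V(D2) = 1  [14 crossings, <D> = A^6, w = +2]
D3 (bracket -A^-10 + A^-6 + A^2; 12 crossings at w = +2): V = q + q^3 - q^4
why: 3 classes among 3 diagrams; unequal V(q) rules out equality


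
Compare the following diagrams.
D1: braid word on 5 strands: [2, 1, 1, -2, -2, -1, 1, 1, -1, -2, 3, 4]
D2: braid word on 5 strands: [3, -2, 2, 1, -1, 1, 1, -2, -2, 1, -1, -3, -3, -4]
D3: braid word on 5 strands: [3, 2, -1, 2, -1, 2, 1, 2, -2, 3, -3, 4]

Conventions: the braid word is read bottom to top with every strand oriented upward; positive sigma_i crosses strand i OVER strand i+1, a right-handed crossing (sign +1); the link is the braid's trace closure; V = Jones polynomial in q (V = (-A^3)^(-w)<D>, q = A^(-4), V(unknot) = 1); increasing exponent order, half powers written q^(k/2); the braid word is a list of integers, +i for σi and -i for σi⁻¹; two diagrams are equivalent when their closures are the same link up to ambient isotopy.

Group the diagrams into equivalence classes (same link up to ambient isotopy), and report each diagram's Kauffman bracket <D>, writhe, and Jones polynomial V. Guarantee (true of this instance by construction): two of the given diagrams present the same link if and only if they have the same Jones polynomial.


equivalence classes: {D1, D2} | {D3}
D1 (bracket A^-2 + 2A^6 + A^14; 12 crossings at w = +2): V = q^-2 + 2 + q^2
V(D2) = q^-2 + 2 + q^2  [14 crossings, <D> = A^-14 + 2A^-6 + A^2, w = -2]
D3 (bracket 1 + A^4 + A^8 + A^12; 12 crossings at w = +4): V = 1 + q + q^2 + q^3
key observation: comparing 3 Jones polynomials yields 2 groups


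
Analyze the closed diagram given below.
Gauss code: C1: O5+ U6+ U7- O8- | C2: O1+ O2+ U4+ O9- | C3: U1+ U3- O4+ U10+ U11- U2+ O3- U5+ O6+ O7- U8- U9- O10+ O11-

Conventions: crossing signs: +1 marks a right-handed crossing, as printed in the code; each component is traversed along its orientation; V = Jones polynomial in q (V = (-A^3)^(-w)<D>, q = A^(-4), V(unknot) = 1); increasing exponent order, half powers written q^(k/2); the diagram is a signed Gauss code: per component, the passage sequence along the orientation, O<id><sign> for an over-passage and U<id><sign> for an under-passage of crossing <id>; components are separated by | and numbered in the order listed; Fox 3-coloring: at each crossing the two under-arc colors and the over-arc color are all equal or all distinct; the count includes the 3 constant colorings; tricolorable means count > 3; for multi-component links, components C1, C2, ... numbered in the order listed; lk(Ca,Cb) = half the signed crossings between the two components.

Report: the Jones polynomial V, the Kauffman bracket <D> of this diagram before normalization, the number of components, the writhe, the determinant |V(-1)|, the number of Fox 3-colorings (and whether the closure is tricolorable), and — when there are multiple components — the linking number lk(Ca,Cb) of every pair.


V = 1 + q + q^2 + q^3
<D> = -A^-9 - A^-5 - A^-1 - A^3 (w = +1)
3 components over 11 crossings, w = +1
lk(C1,C2): 0
lk(C1,C3) = 0
linking number lk(C2,C3) = +1
9 Fox colorings among 3^11, |V(-1)| = 0: tricolorable
why: summing lk over 3 pairs gives +1


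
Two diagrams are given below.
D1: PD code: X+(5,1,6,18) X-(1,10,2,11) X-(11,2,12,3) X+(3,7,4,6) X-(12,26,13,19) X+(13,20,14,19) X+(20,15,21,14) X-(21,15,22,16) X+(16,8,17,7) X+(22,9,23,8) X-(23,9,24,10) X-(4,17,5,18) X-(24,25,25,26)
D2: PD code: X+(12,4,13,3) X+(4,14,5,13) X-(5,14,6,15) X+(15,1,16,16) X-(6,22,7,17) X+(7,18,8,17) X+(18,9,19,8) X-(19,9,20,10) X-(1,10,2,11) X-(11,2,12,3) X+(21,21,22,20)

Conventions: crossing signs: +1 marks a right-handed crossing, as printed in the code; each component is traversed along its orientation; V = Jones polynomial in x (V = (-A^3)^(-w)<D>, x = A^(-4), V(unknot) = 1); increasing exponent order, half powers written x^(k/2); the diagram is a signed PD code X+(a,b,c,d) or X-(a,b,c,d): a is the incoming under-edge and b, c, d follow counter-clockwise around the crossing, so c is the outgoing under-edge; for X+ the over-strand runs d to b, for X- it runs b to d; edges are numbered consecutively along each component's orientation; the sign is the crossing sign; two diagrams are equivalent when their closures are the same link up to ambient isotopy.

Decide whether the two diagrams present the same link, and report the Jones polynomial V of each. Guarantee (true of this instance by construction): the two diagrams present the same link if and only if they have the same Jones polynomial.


equivalent: yes
D1 (bracket A^-5 + A^-1; 13 crossings at w = -1): V = -x^(-1/2) - x^(1/2)
V(D2) = -x^(-1/2) - x^(1/2)  (w +1, c 11, <D> = A + A^5)
key observation: all 2 diagrams share one V(x), hence one class


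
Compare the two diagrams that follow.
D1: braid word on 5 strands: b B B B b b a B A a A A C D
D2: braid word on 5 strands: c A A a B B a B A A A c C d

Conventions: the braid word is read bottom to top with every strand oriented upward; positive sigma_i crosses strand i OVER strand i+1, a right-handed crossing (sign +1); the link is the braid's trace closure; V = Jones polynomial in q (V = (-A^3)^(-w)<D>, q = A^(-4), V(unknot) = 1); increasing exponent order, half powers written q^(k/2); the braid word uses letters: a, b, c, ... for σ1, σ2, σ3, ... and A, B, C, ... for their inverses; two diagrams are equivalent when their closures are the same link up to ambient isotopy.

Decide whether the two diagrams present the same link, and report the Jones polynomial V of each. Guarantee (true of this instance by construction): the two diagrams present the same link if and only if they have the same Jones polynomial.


equivalent: no
V(D1) = 1  (w -4, c 14, <D> = A^-12)
V(D2) = -q^-9 + 2q^-8 - 3q^-7 + 3q^-6 - 3q^-5 + 3q^-4 - q^-3 + q^-2  (w -4, c 14, <D> = A^-4 - 1 + 3A^4 - 3A^8 + 3A^12 - 3A^16 + 2A^20 - A^24)
why: V(q) takes 2 values over 2 diagrams, fixing the grouping


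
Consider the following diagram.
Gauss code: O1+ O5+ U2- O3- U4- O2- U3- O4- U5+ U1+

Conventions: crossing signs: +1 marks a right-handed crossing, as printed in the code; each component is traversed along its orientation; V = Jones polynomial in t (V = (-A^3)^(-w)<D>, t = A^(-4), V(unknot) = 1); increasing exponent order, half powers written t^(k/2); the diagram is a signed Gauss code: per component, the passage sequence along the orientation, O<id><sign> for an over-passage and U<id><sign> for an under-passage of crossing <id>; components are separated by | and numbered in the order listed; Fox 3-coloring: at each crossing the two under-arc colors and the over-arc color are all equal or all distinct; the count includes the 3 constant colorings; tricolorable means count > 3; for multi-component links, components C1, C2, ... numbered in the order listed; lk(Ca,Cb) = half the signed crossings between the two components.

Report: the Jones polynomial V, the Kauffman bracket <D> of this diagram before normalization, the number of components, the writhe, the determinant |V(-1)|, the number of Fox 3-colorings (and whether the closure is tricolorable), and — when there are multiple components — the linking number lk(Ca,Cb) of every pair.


Jones polynomial: V(t) = -t^-4 + t^-3 + t^-1
<D> = -A - A^9 + A^13; writhe -1
components 1, writhe -1 (5 crossings)
3-colorings: 9 of 3^5, det 3 — tricolorable
note: det 3 = |V(-1)|; divisible by 3, so tricolorable


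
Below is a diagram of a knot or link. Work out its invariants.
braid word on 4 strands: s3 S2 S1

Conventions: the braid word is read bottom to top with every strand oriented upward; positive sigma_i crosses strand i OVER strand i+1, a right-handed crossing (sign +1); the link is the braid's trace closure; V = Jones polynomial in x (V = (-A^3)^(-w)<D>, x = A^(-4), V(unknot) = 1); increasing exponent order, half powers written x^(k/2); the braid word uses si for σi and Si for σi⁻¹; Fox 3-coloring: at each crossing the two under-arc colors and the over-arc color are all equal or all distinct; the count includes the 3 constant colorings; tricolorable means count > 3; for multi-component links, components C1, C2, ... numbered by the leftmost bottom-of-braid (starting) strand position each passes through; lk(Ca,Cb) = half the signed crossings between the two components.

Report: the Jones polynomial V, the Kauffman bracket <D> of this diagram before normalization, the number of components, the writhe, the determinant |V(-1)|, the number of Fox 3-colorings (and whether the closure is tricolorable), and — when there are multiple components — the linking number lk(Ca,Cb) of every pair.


V = 1
<D> = -A^-3 (w = -1)
1 component over 3 crossings, w = -1
3 Fox colorings among 3^3, |V(-1)| = 1: not tricolorable
why: |V(-1)| = 1: so not tricolorable, since 3 does not divide 1


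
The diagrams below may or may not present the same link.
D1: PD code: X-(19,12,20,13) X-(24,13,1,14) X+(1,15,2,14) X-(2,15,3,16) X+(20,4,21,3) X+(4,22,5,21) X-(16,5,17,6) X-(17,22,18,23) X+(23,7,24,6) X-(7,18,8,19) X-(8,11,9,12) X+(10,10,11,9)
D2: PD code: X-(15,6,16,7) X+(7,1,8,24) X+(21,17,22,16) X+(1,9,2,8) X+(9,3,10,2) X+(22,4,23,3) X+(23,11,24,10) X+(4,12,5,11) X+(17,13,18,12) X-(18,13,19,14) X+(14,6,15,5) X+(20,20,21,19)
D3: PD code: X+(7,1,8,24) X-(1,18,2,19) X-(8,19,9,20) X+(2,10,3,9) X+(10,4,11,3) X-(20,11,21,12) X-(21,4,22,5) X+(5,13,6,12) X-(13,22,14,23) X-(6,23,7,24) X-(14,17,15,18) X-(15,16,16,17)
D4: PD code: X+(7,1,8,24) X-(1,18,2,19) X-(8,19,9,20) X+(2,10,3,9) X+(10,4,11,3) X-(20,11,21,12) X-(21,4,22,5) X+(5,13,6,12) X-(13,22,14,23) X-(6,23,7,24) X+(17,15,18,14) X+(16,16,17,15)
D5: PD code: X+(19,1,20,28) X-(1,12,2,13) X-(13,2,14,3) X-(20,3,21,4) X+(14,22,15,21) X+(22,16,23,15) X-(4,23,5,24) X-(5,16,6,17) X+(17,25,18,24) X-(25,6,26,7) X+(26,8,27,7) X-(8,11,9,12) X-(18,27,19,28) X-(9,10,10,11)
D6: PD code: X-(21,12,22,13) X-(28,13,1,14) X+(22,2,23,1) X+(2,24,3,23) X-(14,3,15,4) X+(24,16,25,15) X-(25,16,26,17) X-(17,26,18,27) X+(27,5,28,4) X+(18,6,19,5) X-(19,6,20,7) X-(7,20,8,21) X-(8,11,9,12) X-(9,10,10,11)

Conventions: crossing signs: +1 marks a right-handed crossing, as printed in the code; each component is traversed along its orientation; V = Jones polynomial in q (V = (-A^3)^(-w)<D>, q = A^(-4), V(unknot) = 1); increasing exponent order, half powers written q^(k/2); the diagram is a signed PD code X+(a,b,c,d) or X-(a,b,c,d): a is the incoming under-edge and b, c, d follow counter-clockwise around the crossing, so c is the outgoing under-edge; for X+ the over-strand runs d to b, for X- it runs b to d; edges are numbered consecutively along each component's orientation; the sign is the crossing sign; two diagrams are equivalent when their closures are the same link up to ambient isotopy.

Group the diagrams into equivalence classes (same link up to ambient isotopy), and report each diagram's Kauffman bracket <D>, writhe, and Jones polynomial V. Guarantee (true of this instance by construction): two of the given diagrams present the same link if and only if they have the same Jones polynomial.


equivalence classes: {D1, D3, D4, D5, D6} | {D2}
D1 (bracket -A^-10 + 2A^-6 - A^-2 + 2A^2 - A^6 + A^10 - A^14; 12 crossings at w = -2): V = -q^-5 + q^-4 - q^-3 + 2q^-2 - q^-1 + 2 - q
V(D2) = q^2 + q^4 - q^5 + q^6 - q^7  (w +8, c 12, <D> = -A^-4 + 1 - A^4 + A^8 + A^16)
V(D3) = -q^-5 + q^-4 - q^-3 + 2q^-2 - q^-1 + 2 - q  [12 crossings, <D> = -A^-16 + 2A^-12 - A^-8 + 2A^-4 - 1 + A^4 - A^8, w = -4]
V(D4) = -q^-5 + q^-4 - q^-3 + 2q^-2 - q^-1 + 2 - q  [12 crossings, <D> = -A^-4 + 2 - A^4 + 2A^8 - A^12 + A^16 - A^20, w = 0]
D5 (bracket -A^-16 + 2A^-12 - A^-8 + 2A^-4 - 1 + A^4 - A^8; 14 crossings at w = -4): V = -q^-5 + q^-4 - q^-3 + 2q^-2 - q^-1 + 2 - q
D6 (bracket -A^-16 + 2A^-12 - A^-8 + 2A^-4 - 1 + A^4 - A^8; 14 crossings at w = -4): V = -q^-5 + q^-4 - q^-3 + 2q^-2 - q^-1 + 2 - q
key observation: 2 values of V(q) split the 6 diagrams


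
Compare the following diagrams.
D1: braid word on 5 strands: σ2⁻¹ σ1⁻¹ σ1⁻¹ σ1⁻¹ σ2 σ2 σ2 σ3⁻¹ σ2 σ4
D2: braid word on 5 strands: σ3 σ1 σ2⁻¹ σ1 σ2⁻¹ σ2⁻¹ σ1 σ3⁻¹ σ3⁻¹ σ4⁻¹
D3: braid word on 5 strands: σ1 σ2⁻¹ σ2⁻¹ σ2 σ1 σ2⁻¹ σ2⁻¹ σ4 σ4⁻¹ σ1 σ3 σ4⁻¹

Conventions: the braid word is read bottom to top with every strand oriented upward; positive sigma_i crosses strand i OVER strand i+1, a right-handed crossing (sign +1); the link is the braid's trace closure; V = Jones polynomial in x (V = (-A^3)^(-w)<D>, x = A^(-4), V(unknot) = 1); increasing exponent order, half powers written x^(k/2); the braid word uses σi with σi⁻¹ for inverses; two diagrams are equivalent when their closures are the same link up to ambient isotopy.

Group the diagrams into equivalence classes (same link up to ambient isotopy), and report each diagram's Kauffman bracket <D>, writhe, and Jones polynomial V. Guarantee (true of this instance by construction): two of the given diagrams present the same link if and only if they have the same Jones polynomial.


classes: {D1} | {D2, D3}
V(D1) = -x^-3 + x^-2 - x^-1 + 3 - x + x^2 - x^3  [10 crossings, <D> = -A^-12 + A^-8 - A^-4 + 3 - A^4 + A^8 - A^12, w = 0]
D2 (bracket -A^-18 + 2A^-14 - 2A^-10 + 3A^-6 - 2A^-2 + 2A^2 - A^6; 10 crossings at w = -2): V = -x^-3 + 2x^-2 - 2x^-1 + 3 - 2x + 2x^2 - x^3
D3 (bracket -A^-12 + 2A^-8 - 2A^-4 + 3 - 2A^4 + 2A^8 - A^12; 12 crossings at w = 0): V = -x^-3 + 2x^-2 - 2x^-1 + 3 - 2x + 2x^2 - x^3
note: 2 classes among 3 diagrams; unequal V(x) rules out equality


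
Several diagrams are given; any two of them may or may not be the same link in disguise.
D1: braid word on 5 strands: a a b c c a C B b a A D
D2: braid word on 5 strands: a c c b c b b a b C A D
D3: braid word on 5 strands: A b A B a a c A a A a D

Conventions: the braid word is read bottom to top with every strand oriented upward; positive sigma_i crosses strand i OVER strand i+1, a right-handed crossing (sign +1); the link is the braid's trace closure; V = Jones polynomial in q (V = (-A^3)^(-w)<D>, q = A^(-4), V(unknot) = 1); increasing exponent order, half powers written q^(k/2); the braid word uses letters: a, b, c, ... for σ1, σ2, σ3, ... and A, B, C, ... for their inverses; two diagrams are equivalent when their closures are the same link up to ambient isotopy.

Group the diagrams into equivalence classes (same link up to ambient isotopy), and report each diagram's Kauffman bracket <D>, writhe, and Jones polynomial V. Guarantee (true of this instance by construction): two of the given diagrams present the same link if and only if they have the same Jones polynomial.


classes: {D1} | {D2} | {D3}
V(D1) = q + q^3 - q^4  [12 crossings, <D> = -A^-4 + 1 + A^8, w = +4]
V(D2) = q^2 + q^4 - q^5 + q^6 - q^7  [12 crossings, <D> = -A^-10 + A^-6 - A^-2 + A^2 + A^10, w = +6]
D3 (bracket 1; 12 crossings at w = 0): V = 1
note: 3 classes among 3 diagrams; unequal V(q) rules out equality


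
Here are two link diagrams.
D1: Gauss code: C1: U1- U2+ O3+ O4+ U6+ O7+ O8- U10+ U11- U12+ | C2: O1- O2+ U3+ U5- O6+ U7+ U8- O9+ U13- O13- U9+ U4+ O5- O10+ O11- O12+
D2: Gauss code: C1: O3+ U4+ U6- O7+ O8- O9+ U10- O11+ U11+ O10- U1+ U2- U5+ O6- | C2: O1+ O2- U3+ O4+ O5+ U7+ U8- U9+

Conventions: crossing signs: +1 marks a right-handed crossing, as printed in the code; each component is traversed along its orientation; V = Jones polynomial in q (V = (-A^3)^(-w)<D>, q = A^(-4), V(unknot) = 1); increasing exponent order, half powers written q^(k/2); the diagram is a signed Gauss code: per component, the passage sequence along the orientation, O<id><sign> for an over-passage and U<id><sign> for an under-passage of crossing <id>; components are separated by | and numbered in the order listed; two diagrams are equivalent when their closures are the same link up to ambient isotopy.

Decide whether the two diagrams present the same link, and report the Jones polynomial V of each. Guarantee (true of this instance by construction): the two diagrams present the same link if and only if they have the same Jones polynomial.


equivalent: yes
V(D1) = -q^(1/2) + q^(3/2) - q^(5/2) - q^(9/2)  (w +3, c 13, <D> = A^-9 + A^-1 - A^3 + A^7)
D2 (bracket A^-9 + A^-1 - A^3 + A^7; 11 crossings at w = +3): V = -q^(1/2) + q^(3/2) - q^(5/2) - q^(9/2)
why: Reidemeister moves carry D1 (13 crossings) to D2 (11)


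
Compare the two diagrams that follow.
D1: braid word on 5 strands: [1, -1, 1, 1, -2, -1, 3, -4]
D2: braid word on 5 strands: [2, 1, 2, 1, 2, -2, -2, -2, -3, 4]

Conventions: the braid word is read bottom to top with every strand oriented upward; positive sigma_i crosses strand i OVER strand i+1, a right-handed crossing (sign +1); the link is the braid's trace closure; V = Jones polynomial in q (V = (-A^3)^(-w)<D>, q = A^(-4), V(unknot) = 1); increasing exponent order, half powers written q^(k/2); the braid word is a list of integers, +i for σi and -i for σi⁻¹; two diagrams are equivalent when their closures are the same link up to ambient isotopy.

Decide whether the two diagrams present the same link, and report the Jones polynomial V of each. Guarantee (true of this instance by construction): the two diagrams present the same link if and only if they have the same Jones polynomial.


equivalent: yes
V(D1) = 1  (w 0, c 8, <D> = 1)
V(D2) = 1  [10 crossings, <D> = A^6, w = +2]
key observation: D2 (10 crossings) and D1 (8) are Markov-related braid presentations


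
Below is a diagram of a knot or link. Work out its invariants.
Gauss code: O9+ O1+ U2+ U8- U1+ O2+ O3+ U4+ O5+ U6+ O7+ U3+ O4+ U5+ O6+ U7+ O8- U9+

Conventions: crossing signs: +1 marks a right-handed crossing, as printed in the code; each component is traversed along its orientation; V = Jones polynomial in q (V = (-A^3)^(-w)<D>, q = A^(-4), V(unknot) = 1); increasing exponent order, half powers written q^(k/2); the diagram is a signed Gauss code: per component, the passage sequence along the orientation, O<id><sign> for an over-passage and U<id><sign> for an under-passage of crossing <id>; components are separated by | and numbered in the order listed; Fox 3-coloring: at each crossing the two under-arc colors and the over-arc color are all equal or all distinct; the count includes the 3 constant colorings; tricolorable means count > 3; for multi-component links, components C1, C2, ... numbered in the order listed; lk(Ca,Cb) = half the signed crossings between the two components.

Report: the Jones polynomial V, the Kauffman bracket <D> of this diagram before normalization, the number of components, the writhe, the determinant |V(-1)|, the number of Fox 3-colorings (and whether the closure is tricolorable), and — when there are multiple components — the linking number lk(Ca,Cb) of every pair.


V(q) = q^2 + q^4 - q^5 + q^6 - q^7
bracket: A^-7 - A^-3 + A - A^5 - A^13, w = +7
1 component, writhe +7, over 9 crossings
det 5, colorings 3 of 3^9 — not tricolorable
observation: |V(-1)| = 5: so not tricolorable, since 3 does not divide 5


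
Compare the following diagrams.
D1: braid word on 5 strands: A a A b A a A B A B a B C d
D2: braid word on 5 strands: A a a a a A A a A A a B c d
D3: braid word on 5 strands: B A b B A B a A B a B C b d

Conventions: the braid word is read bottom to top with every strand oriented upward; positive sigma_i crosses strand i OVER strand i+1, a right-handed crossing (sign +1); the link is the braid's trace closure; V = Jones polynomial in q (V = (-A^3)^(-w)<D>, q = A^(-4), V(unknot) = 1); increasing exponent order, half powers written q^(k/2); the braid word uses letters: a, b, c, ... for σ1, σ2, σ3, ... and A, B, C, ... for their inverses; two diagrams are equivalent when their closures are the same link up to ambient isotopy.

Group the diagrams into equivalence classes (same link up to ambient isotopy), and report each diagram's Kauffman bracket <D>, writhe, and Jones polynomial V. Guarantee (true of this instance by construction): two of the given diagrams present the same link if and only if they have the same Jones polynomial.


grouping into links: {D1, D3} | {D2}
V(D1) = -q^-6 + q^-5 - q^-4 + 2q^-3 - q^-2 + q^-1  (w -4, c 14, <D> = A^-8 - A^-4 + 2 - A^4 + A^8 - A^12)
V(D2) = 1  (w +2, c 14, <D> = A^6)
V(D3) = -q^-6 + q^-5 - q^-4 + 2q^-3 - q^-2 + q^-1  (w -4, c 14, <D> = A^-8 - A^-4 + 2 - A^4 + A^8 - A^12)
key observation: 2 classes among 3 diagrams; unequal V(q) rules out equality


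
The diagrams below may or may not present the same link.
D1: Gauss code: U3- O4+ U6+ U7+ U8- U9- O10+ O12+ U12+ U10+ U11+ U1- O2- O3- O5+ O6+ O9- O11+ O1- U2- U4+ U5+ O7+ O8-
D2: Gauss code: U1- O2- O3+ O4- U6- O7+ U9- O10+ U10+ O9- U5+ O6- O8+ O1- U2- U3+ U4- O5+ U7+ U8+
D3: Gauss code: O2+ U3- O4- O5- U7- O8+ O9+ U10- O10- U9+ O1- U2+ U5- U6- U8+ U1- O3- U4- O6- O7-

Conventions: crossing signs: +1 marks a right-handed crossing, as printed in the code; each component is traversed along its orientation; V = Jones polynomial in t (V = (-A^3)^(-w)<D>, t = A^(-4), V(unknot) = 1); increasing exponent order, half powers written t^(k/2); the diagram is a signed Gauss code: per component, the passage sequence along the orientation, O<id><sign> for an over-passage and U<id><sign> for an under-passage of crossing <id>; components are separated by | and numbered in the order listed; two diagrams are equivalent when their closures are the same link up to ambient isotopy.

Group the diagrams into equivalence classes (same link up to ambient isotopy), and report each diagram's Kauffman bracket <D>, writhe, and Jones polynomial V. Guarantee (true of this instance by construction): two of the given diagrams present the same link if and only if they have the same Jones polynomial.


grouping into links: {D1} | {D2} | {D3}
V(D1) = 1  (w +2, c 12, <D> = A^6)
D2 (bracket A^-8 - A^-4 + 1 - A^4 + A^8; 10 crossings at w = 0): V = t^-2 - t^-1 + 1 - t + t^2
V(D3) = -t^-4 + t^-3 + t^-1  (w -4, c 10, <D> = A^-8 + 1 - A^4)
key observation: V(t) takes 3 values over 3 diagrams, fixing the grouping
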